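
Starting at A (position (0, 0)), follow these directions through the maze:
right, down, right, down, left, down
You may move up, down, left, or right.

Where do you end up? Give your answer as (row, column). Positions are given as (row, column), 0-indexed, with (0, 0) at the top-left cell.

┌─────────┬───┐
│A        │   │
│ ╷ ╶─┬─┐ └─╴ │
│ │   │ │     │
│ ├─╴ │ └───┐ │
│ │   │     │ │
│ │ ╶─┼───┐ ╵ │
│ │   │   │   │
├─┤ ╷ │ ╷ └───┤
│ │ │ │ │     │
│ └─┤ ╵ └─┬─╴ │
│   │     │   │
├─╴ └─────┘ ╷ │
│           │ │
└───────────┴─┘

Following directions step by step:
Start: (0, 0)
  right: (0, 0) → (0, 1)
  down: (0, 1) → (1, 1)
  right: (1, 1) → (1, 2)
  down: (1, 2) → (2, 2)
  left: (2, 2) → (2, 1)
  down: (2, 1) → (3, 1)
Final position: (3, 1)

Path taken:

┌─────────┬───┐
│A ↓      │   │
│ ╷ ╶─┬─┐ └─╴ │
│ │↳ ↓│ │     │
│ ├─╴ │ └───┐ │
│ │↓ ↲│     │ │
│ │ ╶─┼───┐ ╵ │
│ │B  │   │   │
├─┤ ╷ │ ╷ └───┤
│ │ │ │ │     │
│ └─┤ ╵ └─┬─╴ │
│   │     │   │
├─╴ └─────┘ ╷ │
│           │ │
└───────────┴─┘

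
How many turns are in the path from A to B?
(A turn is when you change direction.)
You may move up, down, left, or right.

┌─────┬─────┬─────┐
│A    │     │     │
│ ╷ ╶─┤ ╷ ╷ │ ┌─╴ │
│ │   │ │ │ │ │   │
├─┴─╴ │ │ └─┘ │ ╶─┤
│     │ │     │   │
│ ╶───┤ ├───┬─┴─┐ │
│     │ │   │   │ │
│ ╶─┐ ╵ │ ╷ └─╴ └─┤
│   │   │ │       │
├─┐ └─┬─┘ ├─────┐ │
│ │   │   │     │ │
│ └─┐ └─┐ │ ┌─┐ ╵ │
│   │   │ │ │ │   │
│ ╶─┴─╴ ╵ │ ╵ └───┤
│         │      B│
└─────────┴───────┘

Directions: right, down, right, down, left, left, down, down, right, down, right, down, right, down, right, up, up, up, up, right, down, right, right, right, down, down, left, up, left, left, down, down, right, right, right
Number of turns: 22

Solution:

┌─────┬─────┬─────┐
│A ↓  │     │     │
│ ╷ ╶─┤ ╷ ╷ │ ┌─╴ │
│ │↳ ↓│ │ │ │ │   │
├─┴─╴ │ │ └─┘ │ ╶─┤
│↓ ← ↲│ │     │   │
│ ╶───┤ ├───┬─┴─┐ │
│↓    │ │↱ ↓│   │ │
│ ╶─┐ ╵ │ ╷ └─╴ └─┤
│↳ ↓│   │↑│↳ → → ↓│
├─┐ └─┬─┘ ├─────┐ │
│ │↳ ↓│  ↑│↓ ← ↰│↓│
│ └─┐ └─┐ │ ┌─┐ ╵ │
│   │↳ ↓│↑│↓│ │↑ ↲│
│ ╶─┴─╴ ╵ │ ╵ └───┤
│      ↳ ↑│↳ → → B│
└─────────┴───────┘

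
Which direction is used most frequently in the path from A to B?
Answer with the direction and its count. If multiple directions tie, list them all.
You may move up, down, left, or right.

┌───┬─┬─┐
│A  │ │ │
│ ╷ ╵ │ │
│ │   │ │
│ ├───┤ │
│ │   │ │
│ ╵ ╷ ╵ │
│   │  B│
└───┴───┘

Directions: down, down, down, right, up, right, down, right
Counts: {'down': 4, 'right': 3, 'up': 1}
Most common: down (4 times)

Solution:

┌───┬─┬─┐
│A  │ │ │
│ ╷ ╵ │ │
│↓│   │ │
│ ├───┤ │
│↓│↱ ↓│ │
│ ╵ ╷ ╵ │
│↳ ↑│↳ B│
└───┴───┘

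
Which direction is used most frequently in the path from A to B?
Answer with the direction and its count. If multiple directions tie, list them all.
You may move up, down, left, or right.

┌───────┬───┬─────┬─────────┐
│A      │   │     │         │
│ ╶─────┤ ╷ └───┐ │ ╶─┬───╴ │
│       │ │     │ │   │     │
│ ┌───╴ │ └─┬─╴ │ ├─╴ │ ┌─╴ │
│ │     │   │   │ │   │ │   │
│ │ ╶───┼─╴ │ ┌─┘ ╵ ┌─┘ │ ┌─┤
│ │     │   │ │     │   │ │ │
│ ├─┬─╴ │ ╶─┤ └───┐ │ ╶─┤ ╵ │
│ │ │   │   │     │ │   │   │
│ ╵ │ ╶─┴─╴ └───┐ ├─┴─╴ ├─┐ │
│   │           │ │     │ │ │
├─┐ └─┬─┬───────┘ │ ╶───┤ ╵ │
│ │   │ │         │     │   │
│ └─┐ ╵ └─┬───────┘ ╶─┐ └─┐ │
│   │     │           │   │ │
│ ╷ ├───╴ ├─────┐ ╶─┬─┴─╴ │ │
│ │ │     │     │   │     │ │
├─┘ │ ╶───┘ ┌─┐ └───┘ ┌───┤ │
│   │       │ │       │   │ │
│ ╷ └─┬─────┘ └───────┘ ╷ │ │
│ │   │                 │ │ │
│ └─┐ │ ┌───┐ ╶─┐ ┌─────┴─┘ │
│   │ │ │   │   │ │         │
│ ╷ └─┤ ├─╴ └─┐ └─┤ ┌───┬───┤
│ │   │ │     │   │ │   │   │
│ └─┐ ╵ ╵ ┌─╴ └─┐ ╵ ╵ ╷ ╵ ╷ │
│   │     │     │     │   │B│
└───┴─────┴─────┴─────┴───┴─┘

Directions: down, down, down, down, down, right, down, right, down, right, right, down, left, left, down, right, right, right, up, right, right, down, right, right, right, up, right, right, up, left, up, left, left, up, right, right, up, left, up, right, up, up, right, right, down, left, down, down, right, down, down, down, down, down, down, down, left, left, left, left, down, down, right, up, right, down, right, up, right, down
Counts: {'down': 24, 'right': 24, 'left': 11, 'up': 11}
Most common: down and right (tied at 24 times each)

Solution:

┌───────┬───┬─────┬─────────┐
│A      │   │     │         │
│ ╶─────┤ ╷ └───┐ │ ╶─┬───╴ │
│↓      │ │     │ │   │↱ → ↓│
│ ┌───╴ │ └─┬─╴ │ ├─╴ │ ┌─╴ │
│↓│     │   │   │ │   │↑│↓ ↲│
│ │ ╶───┼─╴ │ ┌─┘ ╵ ┌─┘ │ ┌─┤
│↓│     │   │ │     │↱ ↑│↓│ │
│ ├─┬─╴ │ ╶─┤ └───┐ │ ╶─┤ ╵ │
│↓│ │   │   │     │ │↑ ↰│↳ ↓│
│ ╵ │ ╶─┴─╴ └───┐ ├─┴─╴ ├─┐ │
│↳ ↓│           │ │↱ → ↑│ │↓│
├─┐ └─┬─┬───────┘ │ ╶───┤ ╵ │
│ │↳ ↓│ │         │↑ ← ↰│  ↓│
│ └─┐ ╵ └─┬───────┘ ╶─┐ └─┐ │
│   │↳ → ↓│           │↑ ↰│↓│
│ ╷ ├───╴ ├─────┐ ╶─┬─┴─╴ │ │
│ │ │↓ ← ↲│↱ → ↓│   │↱ → ↑│↓│
├─┘ │ ╶───┘ ┌─┐ └───┘ ┌───┤ │
│   │↳ → → ↑│ │↳ → → ↑│   │↓│
│ ╷ └─┬─────┘ └───────┘ ╷ │ │
│ │   │                 │ │↓│
│ └─┐ │ ┌───┐ ╶─┐ ┌─────┴─┘ │
│   │ │ │   │   │ │↓ ← ← ← ↲│
│ ╷ └─┤ ├─╴ └─┐ └─┤ ┌───┬───┤
│ │   │ │     │   │↓│↱ ↓│↱ ↓│
│ └─┐ ╵ ╵ ┌─╴ └─┐ ╵ ╵ ╷ ╵ ╷ │
│   │     │     │  ↳ ↑│↳ ↑│B│
└───┴─────┴─────┴─────┴───┴─┘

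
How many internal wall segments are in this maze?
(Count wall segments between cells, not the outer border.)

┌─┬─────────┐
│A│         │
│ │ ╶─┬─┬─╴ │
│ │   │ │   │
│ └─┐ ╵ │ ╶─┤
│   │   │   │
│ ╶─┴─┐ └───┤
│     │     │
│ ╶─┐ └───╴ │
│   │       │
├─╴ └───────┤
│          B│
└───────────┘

Counting internal wall segments:
Total internal walls: 25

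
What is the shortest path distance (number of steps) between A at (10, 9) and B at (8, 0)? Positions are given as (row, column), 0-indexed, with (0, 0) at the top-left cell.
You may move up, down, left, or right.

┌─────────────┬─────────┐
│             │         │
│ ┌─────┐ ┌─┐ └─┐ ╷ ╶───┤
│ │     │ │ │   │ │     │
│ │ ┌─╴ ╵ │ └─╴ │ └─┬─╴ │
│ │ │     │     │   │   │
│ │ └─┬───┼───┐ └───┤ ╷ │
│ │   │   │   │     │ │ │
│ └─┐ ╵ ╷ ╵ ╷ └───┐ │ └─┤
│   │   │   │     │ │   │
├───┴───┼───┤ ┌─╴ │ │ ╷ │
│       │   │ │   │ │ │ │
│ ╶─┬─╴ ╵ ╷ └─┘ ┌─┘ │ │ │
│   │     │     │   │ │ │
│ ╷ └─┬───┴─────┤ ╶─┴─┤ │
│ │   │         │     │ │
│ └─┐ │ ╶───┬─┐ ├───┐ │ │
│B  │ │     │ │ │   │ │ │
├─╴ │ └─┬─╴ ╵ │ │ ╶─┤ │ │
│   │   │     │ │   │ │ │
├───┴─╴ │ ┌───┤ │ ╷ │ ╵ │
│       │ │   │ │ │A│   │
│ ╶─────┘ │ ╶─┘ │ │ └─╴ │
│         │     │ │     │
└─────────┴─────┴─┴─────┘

Finding path from (10, 9) to (8, 0):
Path: (10,9) → (11,9) → (11,10) → (11,11) → (10,11) → (10,10) → (9,10) → (8,10) → (7,10) → (7,9) → (7,8) → (6,8) → (6,9) → (5,9) → (4,9) → (3,9) → (3,8) → (3,7) → (2,7) → (1,7) → (1,6) → (0,6) → (0,5) → (0,4) → (1,4) → (2,4) → (2,3) → (1,3) → (1,2) → (1,1) → (2,1) → (3,1) → (3,2) → (4,2) → (4,3) → (3,3) → (3,4) → (4,4) → (4,5) → (3,5) → (3,6) → (4,6) → (4,7) → (4,8) → (5,8) → (5,7) → (6,7) → (6,6) → (6,5) → (5,5) → (5,4) → (6,4) → (6,3) → (5,3) → (5,2) → (5,1) → (5,0) → (6,0) → (7,0) → (8,0)
Distance: 59 steps

Solution:

┌─────────────┬─────────┐
│        ↓ ← ↰│         │
│ ┌─────┐ ┌─┐ └─┐ ╷ ╶───┤
│ │↓ ← ↰│↓│ │↑ ↰│ │     │
│ │ ┌─╴ ╵ │ └─╴ │ └─┬─╴ │
│ │↓│  ↑ ↲│    ↑│   │   │
│ │ └─┬───┼───┐ └───┤ ╷ │
│ │↳ ↓│↱ ↓│↱ ↓│↑ ← ↰│ │ │
│ └─┐ ╵ ╷ ╵ ╷ └───┐ │ └─┤
│   │↳ ↑│↳ ↑│↳ → ↓│↑│   │
├───┴───┼───┤ ┌─╴ │ │ ╷ │
│↓ ← ← ↰│↓ ↰│ │↓ ↲│↑│ │ │
│ ╶─┬─╴ ╵ ╷ └─┘ ┌─┘ │ │ │
│↓  │  ↑ ↲│↑ ← ↲│↱ ↑│ │ │
│ ╷ └─┬───┴─────┤ ╶─┴─┤ │
│↓│   │         │↑ ← ↰│ │
│ └─┐ │ ╶───┬─┐ ├───┐ │ │
│B  │ │     │ │ │   │↑│ │
├─╴ │ └─┬─╴ ╵ │ │ ╶─┤ │ │
│   │   │     │ │   │↑│ │
├───┴─╴ │ ┌───┤ │ ╷ │ ╵ │
│       │ │   │ │ │A│↑ ↰│
│ ╶─────┘ │ ╶─┘ │ │ └─╴ │
│         │     │ │↳ → ↑│
└─────────┴─────┴─┴─────┘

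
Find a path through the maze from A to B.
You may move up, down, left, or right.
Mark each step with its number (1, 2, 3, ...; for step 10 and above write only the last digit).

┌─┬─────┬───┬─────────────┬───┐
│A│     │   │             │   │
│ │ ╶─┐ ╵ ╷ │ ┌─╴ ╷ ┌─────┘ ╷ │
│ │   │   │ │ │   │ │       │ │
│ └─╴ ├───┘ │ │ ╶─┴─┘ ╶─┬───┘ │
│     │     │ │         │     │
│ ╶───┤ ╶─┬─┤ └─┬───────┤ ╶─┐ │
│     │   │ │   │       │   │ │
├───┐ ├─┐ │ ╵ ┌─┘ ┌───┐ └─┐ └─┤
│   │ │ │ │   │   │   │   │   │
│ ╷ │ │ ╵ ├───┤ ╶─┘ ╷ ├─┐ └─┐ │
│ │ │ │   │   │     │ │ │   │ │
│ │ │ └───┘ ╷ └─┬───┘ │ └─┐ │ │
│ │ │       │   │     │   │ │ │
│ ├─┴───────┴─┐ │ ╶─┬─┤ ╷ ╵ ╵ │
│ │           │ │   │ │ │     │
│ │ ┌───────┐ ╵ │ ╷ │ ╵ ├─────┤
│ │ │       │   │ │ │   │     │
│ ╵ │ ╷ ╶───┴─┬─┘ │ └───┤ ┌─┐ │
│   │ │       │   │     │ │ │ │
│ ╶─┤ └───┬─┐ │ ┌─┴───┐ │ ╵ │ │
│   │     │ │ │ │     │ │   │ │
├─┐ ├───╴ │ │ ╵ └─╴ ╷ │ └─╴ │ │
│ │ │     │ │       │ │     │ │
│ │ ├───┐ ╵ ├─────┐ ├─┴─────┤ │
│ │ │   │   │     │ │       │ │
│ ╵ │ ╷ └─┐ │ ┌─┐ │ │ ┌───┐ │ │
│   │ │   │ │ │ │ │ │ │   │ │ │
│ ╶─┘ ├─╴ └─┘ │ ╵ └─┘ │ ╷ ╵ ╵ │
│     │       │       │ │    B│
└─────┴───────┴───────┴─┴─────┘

Finding the shortest path through the maze:
Path length: 60 steps
Directions: down → down → down → right → right → down → down → down → right → right → right → up → right → down → right → down → down → left → up → left → left → left → left → left → down → down → left → down → right → down → down → down → left → down → right → right → up → up → right → down → right → down → right → right → up → up → right → right → down → down → right → right → up → up → right → right → right → down → down → right

Solution:

┌─┬─────┬───┬─────────────┬───┐
│A│     │   │             │   │
│ │ ╶─┐ ╵ ╷ │ ┌─╴ ╷ ┌─────┘ ╷ │
│1│   │   │ │ │   │ │       │ │
│ └─╴ ├───┘ │ │ ╶─┴─┘ ╶─┬───┘ │
│2    │     │ │         │     │
│ ╶───┤ ╶─┬─┤ └─┬───────┤ ╶─┐ │
│3 4 5│   │ │   │       │   │ │
├───┐ ├─┐ │ ╵ ┌─┘ ┌───┐ └─┐ └─┤
│   │6│ │ │   │   │   │   │   │
│ ╷ │ │ ╵ ├───┤ ╶─┘ ╷ ├─┐ └─┐ │
│ │ │7│   │2 3│     │ │ │   │ │
│ │ │ └───┘ ╷ └─┬───┘ │ └─┐ │ │
│ │ │8 9 0 1│4 5│     │   │ │ │
│ ├─┴───────┴─┐ │ ╶─┬─┤ ╷ ╵ ╵ │
│ │4 3 2 1 0 9│6│   │ │ │     │
│ │ ┌───────┐ ╵ │ ╷ │ ╵ ├─────┤
│ │5│       │8 7│ │ │   │     │
│ ╵ │ ╷ ╶───┴─┬─┘ │ └───┤ ┌─┐ │
│7 6│ │       │   │     │ │ │ │
│ ╶─┤ └───┬─┐ │ ┌─┴───┐ │ ╵ │ │
│8 9│     │ │ │ │     │ │   │ │
├─┐ ├───╴ │ │ ╵ └─╴ ╷ │ └─╴ │ │
│ │0│     │ │       │ │     │ │
│ │ ├───┐ ╵ ├─────┐ ├─┴─────┤ │
│ │1│8 9│   │6 7 8│ │4 5 6 7│ │
│ ╵ │ ╷ └─┐ │ ┌─┐ │ │ ┌───┐ │ │
│3 2│7│0 1│ │5│ │9│ │3│   │8│ │
│ ╶─┘ ├─╴ └─┘ │ ╵ └─┘ │ ╷ ╵ ╵ │
│4 5 6│  2 3 4│  0 1 2│ │  9 B│
└─────┴───────┴───────┴─┴─────┘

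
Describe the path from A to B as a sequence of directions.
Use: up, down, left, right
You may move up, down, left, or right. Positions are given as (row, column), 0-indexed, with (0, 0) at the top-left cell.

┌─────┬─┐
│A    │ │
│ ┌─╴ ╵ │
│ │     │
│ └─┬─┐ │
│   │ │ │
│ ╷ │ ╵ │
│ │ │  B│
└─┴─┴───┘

Finding the path and converting it to directions:
Path through cells: (0,0) → (0,1) → (0,2) → (1,2) → (1,3) → (2,3) → (3,3)
Directions: right, right, down, right, down, down

Solution:

┌─────┬─┐
│A → ↓│ │
│ ┌─╴ ╵ │
│ │  ↳ ↓│
│ └─┬─┐ │
│   │ │↓│
│ ╷ │ ╵ │
│ │ │  B│
└─┴─┴───┘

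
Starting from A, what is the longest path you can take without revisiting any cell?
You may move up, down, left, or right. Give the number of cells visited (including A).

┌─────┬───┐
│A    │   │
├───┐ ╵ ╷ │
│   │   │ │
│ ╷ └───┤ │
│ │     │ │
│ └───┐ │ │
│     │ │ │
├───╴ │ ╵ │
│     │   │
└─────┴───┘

Finding longest simple path using DFS:
Start: (0, 0)
Longest path visits 25 cells
Path: A → right → right → down → right → up → right → down → down → down → down → left → up → up → left → left → up → left → down → down → right → right → down → left → left

Solution:

┌─────┬───┐
│A → ↓│↱ ↓│
├───┐ ╵ ╷ │
│↓ ↰│↳ ↑│↓│
│ ╷ └───┤ │
│↓│↑ ← ↰│↓│
│ └───┐ │ │
│↳ → ↓│↑│↓│
├───╴ │ ╵ │
│B ← ↲│↑ ↲│
└─────┴───┘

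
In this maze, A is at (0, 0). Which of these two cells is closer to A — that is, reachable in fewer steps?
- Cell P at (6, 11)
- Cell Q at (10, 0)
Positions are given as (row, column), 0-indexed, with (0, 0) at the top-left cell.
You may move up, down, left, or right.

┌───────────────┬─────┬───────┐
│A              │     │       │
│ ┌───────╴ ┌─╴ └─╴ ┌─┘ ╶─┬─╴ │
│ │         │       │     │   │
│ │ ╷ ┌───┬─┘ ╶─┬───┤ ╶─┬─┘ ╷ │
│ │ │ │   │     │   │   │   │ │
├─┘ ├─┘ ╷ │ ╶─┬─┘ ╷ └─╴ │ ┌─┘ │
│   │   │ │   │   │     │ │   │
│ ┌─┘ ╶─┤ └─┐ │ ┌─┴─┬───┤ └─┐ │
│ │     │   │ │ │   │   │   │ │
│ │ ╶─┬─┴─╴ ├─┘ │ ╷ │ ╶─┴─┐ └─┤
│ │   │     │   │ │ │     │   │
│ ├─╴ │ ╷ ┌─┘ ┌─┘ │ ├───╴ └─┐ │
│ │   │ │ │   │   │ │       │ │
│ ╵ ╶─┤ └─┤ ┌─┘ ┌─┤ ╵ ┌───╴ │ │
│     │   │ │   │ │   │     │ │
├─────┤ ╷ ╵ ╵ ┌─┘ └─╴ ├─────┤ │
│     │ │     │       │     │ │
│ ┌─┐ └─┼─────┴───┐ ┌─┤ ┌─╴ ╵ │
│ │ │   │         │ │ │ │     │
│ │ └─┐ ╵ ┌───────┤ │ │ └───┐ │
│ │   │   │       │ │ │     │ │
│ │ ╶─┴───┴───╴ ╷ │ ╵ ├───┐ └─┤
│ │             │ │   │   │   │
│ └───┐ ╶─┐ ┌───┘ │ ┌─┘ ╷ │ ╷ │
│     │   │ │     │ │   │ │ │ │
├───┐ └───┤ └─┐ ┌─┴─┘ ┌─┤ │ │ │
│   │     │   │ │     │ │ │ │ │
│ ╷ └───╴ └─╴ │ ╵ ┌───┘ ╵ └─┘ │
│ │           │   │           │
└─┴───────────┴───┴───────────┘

Shortest path A → P at (6, 11): 53 steps
Shortest path A → Q at (10, 0): 122 steps

P is closer (53 steps vs 122 steps).

Path to P:

┌───────────────┬─────┬───────┐
│A → → → → ↓    │     │       │
│ ┌───────╴ ┌─╴ └─╴ ┌─┘ ╶─┬─╴ │
│ │↓ ← ← ← ↲│       │     │   │
│ │ ╷ ┌───┬─┘ ╶─┬───┤ ╶─┬─┘ ╷ │
│ │↓│ │↱ ↓│     │   │   │   │ │
├─┘ ├─┘ ╷ │ ╶─┬─┘ ╷ └─╴ │ ┌─┘ │
│↓ ↲│↱ ↑│↓│   │   │     │ │   │
│ ┌─┘ ╶─┤ └─┐ │ ┌─┴─┬───┤ └─┐ │
│↓│↱ ↑  │↳ ↓│ │ │↱ ↓│   │   │ │
│ │ ╶─┬─┴─╴ ├─┘ │ ╷ │ ╶─┴─┐ └─┤
│↓│↑ ↰│↓ ← ↲│   │↑│↓│     │   │
│ ├─╴ │ ╷ ┌─┘ ┌─┘ │ ├───╴ └─┐ │
│↓│↱ ↑│↓│ │   │↱ ↑│↓│↱ P    │ │
│ ╵ ╶─┤ └─┤ ┌─┘ ┌─┤ ╵ ┌───╴ │ │
│↳ ↑  │↳ ↓│ │↱ ↑│ │↳ ↑│     │ │
├─────┤ ╷ ╵ ╵ ┌─┘ └─╴ ├─────┤ │
│     │ │↳ → ↑│       │     │ │
│ ┌─┐ └─┼─────┴───┐ ┌─┤ ┌─╴ ╵ │
│ │ │   │         │ │ │ │     │
│ │ └─┐ ╵ ┌───────┤ │ │ └───┐ │
│ │   │   │       │ │ │     │ │
│ │ ╶─┴───┴───╴ ╷ │ ╵ ├───┐ └─┤
│ │             │ │   │   │   │
│ └───┐ ╶─┐ ┌───┘ │ ┌─┘ ╷ │ ╷ │
│     │   │ │     │ │   │ │ │ │
├───┐ └───┤ └─┐ ┌─┴─┘ ┌─┤ │ │ │
│   │     │   │ │     │ │ │ │ │
│ ╷ └───╴ └─╴ │ ╵ ┌───┘ ╵ └─┘ │
│ │           │   │           │
└─┴───────────┴───┴───────────┘

Path to Q:

┌───────────────┬─────┬───────┐
│A → → → → ↓    │     │↱ → → ↓│
│ ┌───────╴ ┌─╴ └─╴ ┌─┘ ╶─┬─╴ │
│ │↓ ← ← ← ↲│       │↱ ↑  │↓ ↲│
│ │ ╷ ┌───┬─┘ ╶─┬───┤ ╶─┬─┘ ╷ │
│ │↓│ │↱ ↓│     │↱ ↓│↑ ↰│↓ ↲│ │
├─┘ ├─┘ ╷ │ ╶─┬─┘ ╷ └─╴ │ ┌─┘ │
│↓ ↲│↱ ↑│↓│   │↱ ↑│↳ → ↑│↓│   │
│ ┌─┘ ╶─┤ └─┐ │ ┌─┴─┬───┤ └─┐ │
│↓│↱ ↑  │↳ ↓│ │↑│   │   │↳ ↓│ │
│ │ ╶─┬─┴─╴ ├─┘ │ ╷ │ ╶─┴─┐ └─┤
│↓│↑ ↰│↓ ← ↲│↱ ↑│ │ │     │↳ ↓│
│ ├─╴ │ ╷ ┌─┘ ┌─┘ │ ├───╴ └─┐ │
│↓│↱ ↑│↓│ │↱ ↑│   │ │       │↓│
│ ╵ ╶─┤ └─┤ ┌─┘ ┌─┤ ╵ ┌───╴ │ │
│↳ ↑  │↳ ↓│↑│   │ │   │     │↓│
├─────┤ ╷ ╵ ╵ ┌─┘ └─╴ ├─────┤ │
│     │ │↳ ↑  │       │↓ ← ↰│↓│
│ ┌─┐ └─┼─────┴───┐ ┌─┤ ┌─╴ ╵ │
│ │ │   │         │ │ │↓│  ↑ ↲│
│ │ └─┐ ╵ ┌───────┤ │ │ └───┐ │
│Q│   │   │    ↓ ↰│ │ │↳ → ↓│ │
│ │ ╶─┴───┴───╴ ╷ │ ╵ ├───┐ └─┤
│↑│        ↓ ← ↲│↑│   │↓ ↰│↳ ↓│
│ └───┐ ╶─┐ ┌───┘ │ ┌─┘ ╷ │ ╷ │
│↑ ← ↰│   │↓│  ↱ ↑│ │↓ ↲│↑│ │↓│
├───┐ └───┤ └─┐ ┌─┴─┘ ┌─┤ │ │ │
│   │↑ ← ↰│↳ ↓│↑│↓ ← ↲│ │↑│ │↓│
│ ╷ └───╴ └─╴ │ ╵ ┌───┘ ╵ └─┘ │
│ │      ↑ ← ↲│↑ ↲│      ↑ ← ↲│
└─┴───────────┴───┴───────────┘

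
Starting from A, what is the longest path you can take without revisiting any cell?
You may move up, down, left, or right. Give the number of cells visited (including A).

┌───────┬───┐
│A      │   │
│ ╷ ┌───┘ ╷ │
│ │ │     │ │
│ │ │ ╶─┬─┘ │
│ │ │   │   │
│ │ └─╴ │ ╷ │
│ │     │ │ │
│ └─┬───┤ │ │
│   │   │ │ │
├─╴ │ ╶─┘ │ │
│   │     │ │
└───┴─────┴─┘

Finding longest simple path using DFS:
Start: (0, 0)
Longest path visits 24 cells
Path: A → right → down → down → down → right → right → up → left → up → right → right → up → right → down → down → left → down → down → down → left → left → up → right

Solution:

┌───────┬───┐
│A ↓    │↱ ↓│
│ ╷ ┌───┘ ╷ │
│ │↓│↱ → ↑│↓│
│ │ │ ╶─┬─┘ │
│ │↓│↑ ↰│↓ ↲│
│ │ └─╴ │ ╷ │
│ │↳ → ↑│↓│ │
│ └─┬───┤ │ │
│   │↱ B│↓│ │
├─╴ │ ╶─┘ │ │
│   │↑ ← ↲│ │
└───┴─────┴─┘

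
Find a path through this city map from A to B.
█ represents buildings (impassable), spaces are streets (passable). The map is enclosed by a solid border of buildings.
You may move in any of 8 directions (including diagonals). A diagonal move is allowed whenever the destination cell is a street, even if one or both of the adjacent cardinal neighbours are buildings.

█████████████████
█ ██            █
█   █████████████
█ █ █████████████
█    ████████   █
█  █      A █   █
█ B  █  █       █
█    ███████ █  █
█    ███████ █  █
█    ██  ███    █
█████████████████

Finding the shortest path from A to B:
Movement: 8-directional
Path length: 8 steps
Directions: left → left → left → left → left → left → down-left → left

Solution:

█████████████████
█ ██            █
█   █████████████
█ █ █████████████
█    ████████   █
█  █↙←←←←←A █   █
█ B← █  █       █
█    ███████ █  █
█    ███████ █  █
█    ██  ███    █
█████████████████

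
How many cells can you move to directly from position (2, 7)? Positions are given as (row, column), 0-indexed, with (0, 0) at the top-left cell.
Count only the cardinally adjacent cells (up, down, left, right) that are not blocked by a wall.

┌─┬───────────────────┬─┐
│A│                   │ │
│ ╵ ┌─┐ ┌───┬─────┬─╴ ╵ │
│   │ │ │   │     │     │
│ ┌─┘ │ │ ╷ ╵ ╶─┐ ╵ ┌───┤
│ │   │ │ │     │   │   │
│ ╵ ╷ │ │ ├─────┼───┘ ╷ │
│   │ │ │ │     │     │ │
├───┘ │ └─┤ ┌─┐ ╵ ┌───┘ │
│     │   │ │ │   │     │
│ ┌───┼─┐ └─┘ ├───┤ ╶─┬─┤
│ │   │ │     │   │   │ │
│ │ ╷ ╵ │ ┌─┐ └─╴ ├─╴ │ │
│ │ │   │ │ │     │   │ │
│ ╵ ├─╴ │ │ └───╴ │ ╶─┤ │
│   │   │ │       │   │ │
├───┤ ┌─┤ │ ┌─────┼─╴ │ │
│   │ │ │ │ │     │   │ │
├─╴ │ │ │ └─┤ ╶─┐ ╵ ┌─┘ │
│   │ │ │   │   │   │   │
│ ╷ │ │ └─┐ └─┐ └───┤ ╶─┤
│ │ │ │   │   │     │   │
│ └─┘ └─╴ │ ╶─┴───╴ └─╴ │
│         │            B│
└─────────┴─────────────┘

Checking passable neighbors of (2, 7):
Neighbors: (2, 6)
Count: 1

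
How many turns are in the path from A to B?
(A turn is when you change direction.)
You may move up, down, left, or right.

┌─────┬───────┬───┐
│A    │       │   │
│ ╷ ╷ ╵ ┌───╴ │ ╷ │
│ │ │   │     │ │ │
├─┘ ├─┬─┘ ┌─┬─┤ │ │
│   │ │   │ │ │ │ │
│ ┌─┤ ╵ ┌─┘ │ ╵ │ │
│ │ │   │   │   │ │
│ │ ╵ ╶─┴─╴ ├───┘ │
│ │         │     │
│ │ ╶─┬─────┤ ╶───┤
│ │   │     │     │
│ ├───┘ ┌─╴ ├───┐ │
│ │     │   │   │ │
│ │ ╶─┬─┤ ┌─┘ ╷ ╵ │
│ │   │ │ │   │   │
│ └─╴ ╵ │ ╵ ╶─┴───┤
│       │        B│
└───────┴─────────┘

Directions: right, down, down, left, down, down, down, down, down, down, right, right, up, left, up, right, right, up, right, right, down, left, down, down, right, right, right, right
Number of turns: 14

Solution:

┌─────┬───────┬───┐
│A ↓  │       │   │
│ ╷ ╷ ╵ ┌───╴ │ ╷ │
│ │↓│   │     │ │ │
├─┘ ├─┬─┘ ┌─┬─┤ │ │
│↓ ↲│ │   │ │ │ │ │
│ ┌─┤ ╵ ┌─┘ │ ╵ │ │
│↓│ │   │   │   │ │
│ │ ╵ ╶─┴─╴ ├───┘ │
│↓│         │     │
│ │ ╶─┬─────┤ ╶───┤
│↓│   │↱ → ↓│     │
│ ├───┘ ┌─╴ ├───┐ │
│↓│↱ → ↑│↓ ↲│   │ │
│ │ ╶─┬─┤ ┌─┘ ╷ ╵ │
│↓│↑ ↰│ │↓│   │   │
│ └─╴ ╵ │ ╵ ╶─┴───┤
│↳ → ↑  │↳ → → → B│
└───────┴─────────┘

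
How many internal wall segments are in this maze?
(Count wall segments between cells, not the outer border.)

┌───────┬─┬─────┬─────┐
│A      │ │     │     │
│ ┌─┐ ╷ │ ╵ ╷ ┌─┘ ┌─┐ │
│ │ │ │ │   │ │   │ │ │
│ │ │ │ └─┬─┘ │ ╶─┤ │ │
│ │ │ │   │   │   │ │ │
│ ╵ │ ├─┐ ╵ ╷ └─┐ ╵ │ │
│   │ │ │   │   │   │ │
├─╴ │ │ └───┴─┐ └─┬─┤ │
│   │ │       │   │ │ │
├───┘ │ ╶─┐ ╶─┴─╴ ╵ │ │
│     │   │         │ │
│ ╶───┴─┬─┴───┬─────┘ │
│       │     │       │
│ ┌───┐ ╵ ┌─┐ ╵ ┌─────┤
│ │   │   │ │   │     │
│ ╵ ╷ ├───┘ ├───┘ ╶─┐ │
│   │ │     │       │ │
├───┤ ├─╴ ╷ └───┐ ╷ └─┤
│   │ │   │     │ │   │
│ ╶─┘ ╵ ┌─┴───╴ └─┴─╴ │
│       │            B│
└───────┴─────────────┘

Counting internal wall segments:
Total internal walls: 100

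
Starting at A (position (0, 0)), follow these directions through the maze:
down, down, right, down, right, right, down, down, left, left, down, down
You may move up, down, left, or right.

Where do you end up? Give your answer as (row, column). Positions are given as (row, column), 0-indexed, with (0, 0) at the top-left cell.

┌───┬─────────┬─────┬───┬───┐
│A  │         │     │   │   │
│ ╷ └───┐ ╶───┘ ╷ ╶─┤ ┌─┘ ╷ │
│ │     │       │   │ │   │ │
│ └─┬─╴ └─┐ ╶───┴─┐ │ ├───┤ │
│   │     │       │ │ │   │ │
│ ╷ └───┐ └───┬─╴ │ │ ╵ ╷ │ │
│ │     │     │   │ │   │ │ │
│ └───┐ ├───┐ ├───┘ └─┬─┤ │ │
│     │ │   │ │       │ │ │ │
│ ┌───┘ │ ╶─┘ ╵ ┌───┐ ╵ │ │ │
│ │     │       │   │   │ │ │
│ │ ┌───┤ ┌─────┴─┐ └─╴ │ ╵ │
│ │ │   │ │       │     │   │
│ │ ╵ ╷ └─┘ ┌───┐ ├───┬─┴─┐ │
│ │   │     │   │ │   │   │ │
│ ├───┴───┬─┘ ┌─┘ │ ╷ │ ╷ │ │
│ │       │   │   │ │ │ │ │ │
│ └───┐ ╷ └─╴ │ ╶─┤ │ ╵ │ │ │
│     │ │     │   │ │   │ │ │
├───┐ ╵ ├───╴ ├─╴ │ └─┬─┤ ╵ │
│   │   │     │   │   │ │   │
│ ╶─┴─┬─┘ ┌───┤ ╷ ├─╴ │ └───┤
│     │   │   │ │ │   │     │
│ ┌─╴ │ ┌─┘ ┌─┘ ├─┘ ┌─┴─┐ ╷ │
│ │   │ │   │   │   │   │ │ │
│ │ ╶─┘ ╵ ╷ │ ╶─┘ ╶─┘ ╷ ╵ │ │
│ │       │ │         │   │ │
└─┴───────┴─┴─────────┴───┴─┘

Following directions step by step:
Start: (0, 0)
  down: (0, 0) → (1, 0)
  down: (1, 0) → (2, 0)
  right: (2, 0) → (2, 1)
  down: (2, 1) → (3, 1)
  right: (3, 1) → (3, 2)
  right: (3, 2) → (3, 3)
  down: (3, 3) → (4, 3)
  down: (4, 3) → (5, 3)
  left: (5, 3) → (5, 2)
  left: (5, 2) → (5, 1)
  down: (5, 1) → (6, 1)
  down: (6, 1) → (7, 1)
Final position: (7, 1)

Path taken:

┌───┬─────────┬─────┬───┬───┐
│A  │         │     │   │   │
│ ╷ └───┐ ╶───┘ ╷ ╶─┤ ┌─┘ ╷ │
│↓│     │       │   │ │   │ │
│ └─┬─╴ └─┐ ╶───┴─┐ │ ├───┤ │
│↳ ↓│     │       │ │ │   │ │
│ ╷ └───┐ └───┬─╴ │ │ ╵ ╷ │ │
│ │↳ → ↓│     │   │ │   │ │ │
│ └───┐ ├───┐ ├───┘ └─┬─┤ │ │
│     │↓│   │ │       │ │ │ │
│ ┌───┘ │ ╶─┘ ╵ ┌───┐ ╵ │ │ │
│ │↓ ← ↲│       │   │   │ │ │
│ │ ┌───┤ ┌─────┴─┐ └─╴ │ ╵ │
│ │↓│   │ │       │     │   │
│ │ ╵ ╷ └─┘ ┌───┐ ├───┬─┴─┐ │
│ │B  │     │   │ │   │   │ │
│ ├───┴───┬─┘ ┌─┘ │ ╷ │ ╷ │ │
│ │       │   │   │ │ │ │ │ │
│ └───┐ ╷ └─╴ │ ╶─┤ │ ╵ │ │ │
│     │ │     │   │ │   │ │ │
├───┐ ╵ ├───╴ ├─╴ │ └─┬─┤ ╵ │
│   │   │     │   │   │ │   │
│ ╶─┴─┬─┘ ┌───┤ ╷ ├─╴ │ └───┤
│     │   │   │ │ │   │     │
│ ┌─╴ │ ┌─┘ ┌─┘ ├─┘ ┌─┴─┐ ╷ │
│ │   │ │   │   │   │   │ │ │
│ │ ╶─┘ ╵ ╷ │ ╶─┘ ╶─┘ ╷ ╵ │ │
│ │       │ │         │   │ │
└─┴───────┴─┴─────────┴───┴─┘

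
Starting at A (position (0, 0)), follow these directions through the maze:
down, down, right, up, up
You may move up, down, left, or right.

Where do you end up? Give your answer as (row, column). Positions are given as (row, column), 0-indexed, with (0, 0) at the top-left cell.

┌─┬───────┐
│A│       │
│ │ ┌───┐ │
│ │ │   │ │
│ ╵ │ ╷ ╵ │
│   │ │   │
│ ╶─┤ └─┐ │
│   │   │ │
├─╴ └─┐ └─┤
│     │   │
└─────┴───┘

Following directions step by step:
Start: (0, 0)
  down: (0, 0) → (1, 0)
  down: (1, 0) → (2, 0)
  right: (2, 0) → (2, 1)
  up: (2, 1) → (1, 1)
  up: (1, 1) → (0, 1)
Final position: (0, 1)

Path taken:

┌─┬───────┐
│A│B      │
│ │ ┌───┐ │
│↓│↑│   │ │
│ ╵ │ ╷ ╵ │
│↳ ↑│ │   │
│ ╶─┤ └─┐ │
│   │   │ │
├─╴ └─┐ └─┤
│     │   │
└─────┴───┘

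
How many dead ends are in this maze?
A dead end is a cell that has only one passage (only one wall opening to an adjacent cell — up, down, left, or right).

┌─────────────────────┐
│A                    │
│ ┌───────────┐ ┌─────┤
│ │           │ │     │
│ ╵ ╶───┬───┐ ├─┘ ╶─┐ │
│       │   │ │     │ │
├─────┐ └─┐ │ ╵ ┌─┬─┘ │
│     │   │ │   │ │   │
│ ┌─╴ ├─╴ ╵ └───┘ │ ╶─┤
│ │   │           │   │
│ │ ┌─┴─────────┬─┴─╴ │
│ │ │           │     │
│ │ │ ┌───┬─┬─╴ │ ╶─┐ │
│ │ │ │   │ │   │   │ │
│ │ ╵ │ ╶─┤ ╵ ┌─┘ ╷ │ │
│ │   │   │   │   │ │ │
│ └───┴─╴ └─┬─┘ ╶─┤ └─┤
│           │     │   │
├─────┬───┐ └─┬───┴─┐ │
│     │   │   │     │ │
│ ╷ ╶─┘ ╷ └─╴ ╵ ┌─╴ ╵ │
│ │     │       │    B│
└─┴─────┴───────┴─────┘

Checking each cell for number of passages:

Dead ends found at positions:
  (0, 10)
  (1, 7)
  (2, 4)
  (2, 9)
  (3, 8)
  (4, 3)
  (6, 4)
  (6, 5)
  (7, 10)
  (8, 6)
  (8, 8)
  (9, 2)
  (10, 0)
  (10, 8)
Total dead ends: 14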